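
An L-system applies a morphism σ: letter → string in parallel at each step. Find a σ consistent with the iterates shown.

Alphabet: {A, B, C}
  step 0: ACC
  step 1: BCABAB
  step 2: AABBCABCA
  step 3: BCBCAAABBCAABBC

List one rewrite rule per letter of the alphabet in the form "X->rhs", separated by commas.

A->BC, B->A, C->AB

  step 2 ⇒ step 3: AABBCABCA ⇒ BC·BC·A·A·AB·BC·A·AB·BC
    A ↦ BC
    B ↦ A
    C ↦ AB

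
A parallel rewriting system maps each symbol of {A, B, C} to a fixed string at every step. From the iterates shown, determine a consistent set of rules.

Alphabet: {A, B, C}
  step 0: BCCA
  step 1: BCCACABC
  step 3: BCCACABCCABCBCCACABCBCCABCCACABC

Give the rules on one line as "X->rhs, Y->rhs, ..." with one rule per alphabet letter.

A->BC, B->BC, C->CA

  step 0 ⇒ step 1: BCCA ⇒ BC·CA·CA·BC
    A ↦ BC
    B ↦ BC
    C ↦ CA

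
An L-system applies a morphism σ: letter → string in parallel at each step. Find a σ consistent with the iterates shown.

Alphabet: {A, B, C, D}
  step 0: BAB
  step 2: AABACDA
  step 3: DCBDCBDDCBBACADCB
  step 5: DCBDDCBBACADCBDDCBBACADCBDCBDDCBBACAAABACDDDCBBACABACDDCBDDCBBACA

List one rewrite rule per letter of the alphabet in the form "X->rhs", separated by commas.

A->DCB, B->D, C->BAC, D->A

  step 2 ⇒ step 3: AABACDA ⇒ DCB·DCB·D·DCB·BAC·A·DCB
    A ↦ DCB
    B ↦ D
    C ↦ BAC
    D ↦ A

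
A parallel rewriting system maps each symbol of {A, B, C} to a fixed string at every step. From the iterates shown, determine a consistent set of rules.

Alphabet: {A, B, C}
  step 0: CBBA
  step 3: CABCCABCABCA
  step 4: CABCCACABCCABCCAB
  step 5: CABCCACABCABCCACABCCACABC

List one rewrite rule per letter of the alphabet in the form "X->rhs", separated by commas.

A->B, B->C, C->CA

  step 4 ⇒ step 5: CABCCACABCCABCCAB ⇒ CA·B·C·CA·CA·B·CA·B·C·CA·CA·B·C·CA·CA·B·C
    A ↦ B
    B ↦ C
    C ↦ CA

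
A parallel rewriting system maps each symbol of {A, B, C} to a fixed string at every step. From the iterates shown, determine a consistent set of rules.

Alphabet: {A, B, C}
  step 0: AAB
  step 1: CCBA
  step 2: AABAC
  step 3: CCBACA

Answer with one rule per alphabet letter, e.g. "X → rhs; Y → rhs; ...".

A->C, B->BA, C->A

  step 2 ⇒ step 3: AABAC ⇒ C·C·BA·C·A
    A ↦ C
    B ↦ BA
    C ↦ A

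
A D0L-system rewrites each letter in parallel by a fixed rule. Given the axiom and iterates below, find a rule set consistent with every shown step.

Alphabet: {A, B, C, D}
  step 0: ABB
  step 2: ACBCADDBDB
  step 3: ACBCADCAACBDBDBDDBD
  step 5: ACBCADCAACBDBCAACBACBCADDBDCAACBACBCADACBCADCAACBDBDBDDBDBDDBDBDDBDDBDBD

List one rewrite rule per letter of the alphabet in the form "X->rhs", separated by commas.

A->ACB, B->D, C->CA, D->DB

  step 2 ⇒ step 3: ACBCADDBDB ⇒ ACB·CA·D·CA·ACB·DB·DB·D·DB·D
    A ↦ ACB
    B ↦ D
    C ↦ CA
    D ↦ DB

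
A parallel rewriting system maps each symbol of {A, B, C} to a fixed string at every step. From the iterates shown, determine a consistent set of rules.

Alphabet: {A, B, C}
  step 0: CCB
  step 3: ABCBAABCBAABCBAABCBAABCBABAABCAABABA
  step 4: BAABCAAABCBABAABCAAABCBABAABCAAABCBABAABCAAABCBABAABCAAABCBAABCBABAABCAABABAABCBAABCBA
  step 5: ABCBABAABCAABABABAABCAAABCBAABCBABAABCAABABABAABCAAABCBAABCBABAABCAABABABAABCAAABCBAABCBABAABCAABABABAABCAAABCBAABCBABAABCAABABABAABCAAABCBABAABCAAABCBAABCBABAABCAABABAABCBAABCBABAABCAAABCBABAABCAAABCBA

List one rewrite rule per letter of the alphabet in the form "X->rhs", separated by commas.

A->BA, B->ABC, C->AA

  step 4 ⇒ step 5: BAABCAAABCBABAABCAAABCBABAABCAAABCBABAABCAAABCBABAABCAAABCBAABCBABAABCAABABAABCBAABCBA ⇒ ABC·BA·BA·ABC·AA·BA·BA·BA·ABC·AA·ABC·BA·ABC·BA·BA·ABC·AA·BA·BA·BA·ABC·AA·ABC·BA·ABC·BA·BA·ABC·AA·BA·BA·BA·ABC·AA·ABC·BA·ABC·BA·BA·ABC·AA·BA·BA·BA·ABC·AA·ABC·BA·ABC·BA·BA·ABC·AA·BA·BA·BA·ABC·AA·ABC·BA·BA·ABC·AA·ABC·BA·ABC·BA·BA·ABC·AA·BA·BA·ABC·BA·ABC·BA·BA·ABC·AA·ABC·BA·BA·ABC·AA·ABC·BA
    A ↦ BA
    B ↦ ABC
    C ↦ AA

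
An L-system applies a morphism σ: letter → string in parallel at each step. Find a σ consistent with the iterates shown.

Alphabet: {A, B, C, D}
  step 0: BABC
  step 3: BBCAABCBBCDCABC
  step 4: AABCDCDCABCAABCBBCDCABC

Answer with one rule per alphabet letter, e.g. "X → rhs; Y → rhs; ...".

  step 3 ⇒ step 4: BBCAABCBBCDCABC ⇒ A·A·BC·DC·DC·A·BC·A·A·BC·B·BC·DC·A·BC
    A ↦ DC
    B ↦ A
    C ↦ BC
    D ↦ B

A->DC, B->A, C->BC, D->B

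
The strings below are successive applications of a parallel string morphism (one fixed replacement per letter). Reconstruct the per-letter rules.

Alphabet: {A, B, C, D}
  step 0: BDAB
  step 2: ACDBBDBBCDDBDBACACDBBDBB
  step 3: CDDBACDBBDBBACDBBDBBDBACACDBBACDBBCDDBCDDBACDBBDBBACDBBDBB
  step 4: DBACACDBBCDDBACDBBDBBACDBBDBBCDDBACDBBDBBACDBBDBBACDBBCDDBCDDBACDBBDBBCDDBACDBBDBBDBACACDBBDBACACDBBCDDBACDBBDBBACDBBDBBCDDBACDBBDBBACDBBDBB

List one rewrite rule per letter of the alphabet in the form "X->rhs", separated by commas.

A->CD, B->DBB, C->DB, D->AC

  step 3 ⇒ step 4: CDDBACDBBDBBACDBBDBBDBACACDBBACDBBCDDBCDDBACDBBDBBACDBBDBB ⇒ DB·AC·AC·DBB·CD·DB·AC·DBB·DBB·AC·DBB·DBB·CD·DB·AC·DBB·DBB·AC·DBB·DBB·AC·DBB·CD·DB·CD·DB·AC·DBB·DBB·CD·DB·AC·DBB·DBB·DB·AC·AC·DBB·DB·AC·AC·DBB·CD·DB·AC·DBB·DBB·AC·DBB·DBB·CD·DB·AC·DBB·DBB·AC·DBB·DBB
    A ↦ CD
    B ↦ DBB
    C ↦ DB
    D ↦ AC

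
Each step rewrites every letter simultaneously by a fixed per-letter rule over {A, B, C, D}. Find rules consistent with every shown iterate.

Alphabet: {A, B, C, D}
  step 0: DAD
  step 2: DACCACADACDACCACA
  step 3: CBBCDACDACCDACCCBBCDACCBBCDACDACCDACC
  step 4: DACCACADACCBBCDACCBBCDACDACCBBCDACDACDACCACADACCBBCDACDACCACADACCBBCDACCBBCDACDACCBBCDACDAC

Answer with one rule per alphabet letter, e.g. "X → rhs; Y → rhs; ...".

  step 3 ⇒ step 4: CBBCDACDACCDACCCBBCDACCBBCDACDACCDACC ⇒ DAC·CA·CA·DAC·CBB·C·DAC·CBB·C·DAC·DAC·CBB·C·DAC·DAC·DAC·CA·CA·DAC·CBB·C·DAC·DAC·CA·CA·DAC·CBB·C·DAC·CBB·C·DAC·DAC·CBB·C·DAC·DAC
    A ↦ C
    B ↦ CA
    C ↦ DAC
    D ↦ CBB

A->C, B->CA, C->DAC, D->CBB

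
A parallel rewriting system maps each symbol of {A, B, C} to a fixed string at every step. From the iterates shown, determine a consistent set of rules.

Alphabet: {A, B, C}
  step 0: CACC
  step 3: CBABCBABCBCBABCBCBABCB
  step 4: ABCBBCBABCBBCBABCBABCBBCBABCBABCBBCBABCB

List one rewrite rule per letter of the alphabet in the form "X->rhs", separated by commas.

A->B, B->CB, C->AB

  step 3 ⇒ step 4: CBABCBABCBCBABCBCBABCB ⇒ AB·CB·B·CB·AB·CB·B·CB·AB·CB·AB·CB·B·CB·AB·CB·AB·CB·B·CB·AB·CB
    A ↦ B
    B ↦ CB
    C ↦ AB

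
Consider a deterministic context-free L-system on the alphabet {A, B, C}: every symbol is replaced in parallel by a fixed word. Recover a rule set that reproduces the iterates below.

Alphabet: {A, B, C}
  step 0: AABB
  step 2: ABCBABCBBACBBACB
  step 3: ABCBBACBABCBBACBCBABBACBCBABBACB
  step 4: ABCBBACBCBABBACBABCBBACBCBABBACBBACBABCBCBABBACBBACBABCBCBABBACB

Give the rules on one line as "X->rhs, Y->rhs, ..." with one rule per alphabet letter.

A->AB, B->CB, C->BA

  step 3 ⇒ step 4: ABCBBACBABCBBACBCBABBACBCBABBACB ⇒ AB·CB·BA·CB·CB·AB·BA·CB·AB·CB·BA·CB·CB·AB·BA·CB·BA·CB·AB·CB·CB·AB·BA·CB·BA·CB·AB·CB·CB·AB·BA·CB
    A ↦ AB
    B ↦ CB
    C ↦ BA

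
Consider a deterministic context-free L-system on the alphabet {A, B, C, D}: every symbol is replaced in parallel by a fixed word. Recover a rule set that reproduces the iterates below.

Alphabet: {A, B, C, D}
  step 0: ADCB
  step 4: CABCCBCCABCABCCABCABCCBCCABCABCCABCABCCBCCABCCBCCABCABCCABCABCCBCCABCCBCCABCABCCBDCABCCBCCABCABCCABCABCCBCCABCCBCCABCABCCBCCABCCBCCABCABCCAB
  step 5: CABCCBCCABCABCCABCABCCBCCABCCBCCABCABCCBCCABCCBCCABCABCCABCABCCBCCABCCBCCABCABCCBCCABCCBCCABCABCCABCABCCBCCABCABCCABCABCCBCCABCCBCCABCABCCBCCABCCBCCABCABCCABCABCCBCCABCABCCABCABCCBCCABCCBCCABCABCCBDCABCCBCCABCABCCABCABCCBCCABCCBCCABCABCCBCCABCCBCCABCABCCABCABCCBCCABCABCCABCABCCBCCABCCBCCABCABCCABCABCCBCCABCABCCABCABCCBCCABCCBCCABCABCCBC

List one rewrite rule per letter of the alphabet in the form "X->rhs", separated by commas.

  step 4 ⇒ step 5: CABCCBCCABCABCCABCABCCBCCABCABCCABCABCCBCCABCCBCCABCABCCABCABCCBCCABCCBCCABCABCCBDCABCCBCCABCABCCABCABCCBCCABCCBCCABCABCCBCCABCCBCCABCABCCAB ⇒ CAB·CCB·C·CAB·CAB·C·CAB·CAB·CCB·C·CAB·CCB·C·CAB·CAB·CCB·C·CAB·CCB·C·CAB·CAB·C·CAB·CAB·CCB·C·CAB·CCB·C·CAB·CAB·CCB·C·CAB·CCB·C·CAB·CAB·C·CAB·CAB·CCB·C·CAB·CAB·C·CAB·CAB·CCB·C·CAB·CCB·C·CAB·CAB·CCB·C·CAB·CCB·C·CAB·CAB·C·CAB·CAB·CCB·C·CAB·CAB·C·CAB·CAB·CCB·C·CAB·CCB·C·CAB·CAB·C·CBD·CAB·CCB·C·CAB·CAB·C·CAB·CAB·CCB·C·CAB·CCB·C·CAB·CAB·CCB·C·CAB·CCB·C·CAB·CAB·C·CAB·CAB·CCB·C·CAB·CAB·C·CAB·CAB·CCB·C·CAB·CCB·C·CAB·CAB·C·CAB·CAB·CCB·C·CAB·CAB·C·CAB·CAB·CCB·C·CAB·CCB·C·CAB·CAB·CCB·C
    A ↦ CCB
    B ↦ C
    C ↦ CAB
    D ↦ CBD

A->CCB, B->C, C->CAB, D->CBD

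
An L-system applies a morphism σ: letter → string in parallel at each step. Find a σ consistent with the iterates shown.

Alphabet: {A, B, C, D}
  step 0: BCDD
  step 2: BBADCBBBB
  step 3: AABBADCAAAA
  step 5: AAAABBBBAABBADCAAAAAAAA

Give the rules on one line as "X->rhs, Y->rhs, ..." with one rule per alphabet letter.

A->BB, B->A, C->DC, D->A

  step 2 ⇒ step 3: BBADCBBBB ⇒ A·A·BB·A·DC·A·A·A·A
    A ↦ BB
    B ↦ A
    C ↦ DC
    D ↦ A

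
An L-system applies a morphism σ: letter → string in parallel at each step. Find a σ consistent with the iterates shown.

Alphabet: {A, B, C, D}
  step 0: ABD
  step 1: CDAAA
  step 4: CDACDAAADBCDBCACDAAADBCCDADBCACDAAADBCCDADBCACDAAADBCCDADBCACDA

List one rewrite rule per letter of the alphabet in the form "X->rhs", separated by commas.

  step 0 ⇒ step 1: ABD ⇒ CDA·A·A
    A ↦ CDA
    B ↦ A
    D ↦ A
    C ↦ DBC  (constrained at step 1)

A->CDA, B->A, C->DBC, D->A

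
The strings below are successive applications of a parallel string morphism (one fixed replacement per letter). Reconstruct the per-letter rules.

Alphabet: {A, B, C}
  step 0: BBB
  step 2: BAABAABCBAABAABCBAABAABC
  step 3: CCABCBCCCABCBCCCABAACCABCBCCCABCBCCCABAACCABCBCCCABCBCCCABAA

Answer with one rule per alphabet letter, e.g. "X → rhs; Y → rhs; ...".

  step 2 ⇒ step 3: BAABAABCBAABAABCBAABAABC ⇒ CCA·BC·BC·CCA·BC·BC·CCA·BAA·CCA·BC·BC·CCA·BC·BC·CCA·BAA·CCA·BC·BC·CCA·BC·BC·CCA·BAA
    A ↦ BC
    B ↦ CCA
    C ↦ BAA

A->BC, B->CCA, C->BAA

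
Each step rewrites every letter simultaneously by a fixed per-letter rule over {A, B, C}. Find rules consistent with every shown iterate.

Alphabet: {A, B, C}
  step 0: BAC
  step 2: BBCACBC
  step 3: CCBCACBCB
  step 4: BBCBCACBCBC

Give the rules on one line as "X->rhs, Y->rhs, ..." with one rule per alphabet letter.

  step 3 ⇒ step 4: CCBCACBCB ⇒ B·B·C·B·CAC·B·C·B·C
    A ↦ CAC
    B ↦ C
    C ↦ B

A->CAC, B->C, C->B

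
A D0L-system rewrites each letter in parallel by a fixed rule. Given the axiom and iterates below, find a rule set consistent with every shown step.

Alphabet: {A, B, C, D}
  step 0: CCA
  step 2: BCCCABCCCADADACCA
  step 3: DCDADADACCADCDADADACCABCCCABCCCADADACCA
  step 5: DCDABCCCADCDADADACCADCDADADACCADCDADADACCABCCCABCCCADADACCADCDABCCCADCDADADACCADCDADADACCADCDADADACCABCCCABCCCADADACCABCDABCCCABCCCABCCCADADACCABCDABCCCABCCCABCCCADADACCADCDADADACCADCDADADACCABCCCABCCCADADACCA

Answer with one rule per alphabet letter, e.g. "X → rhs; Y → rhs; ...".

A->CCA, B->DC, C->DA, D->BC

  step 2 ⇒ step 3: BCCCABCCCADADACCA ⇒ DC·DA·DA·DA·CCA·DC·DA·DA·DA·CCA·BC·CCA·BC·CCA·DA·DA·CCA
    A ↦ CCA
    B ↦ DC
    C ↦ DA
    D ↦ BC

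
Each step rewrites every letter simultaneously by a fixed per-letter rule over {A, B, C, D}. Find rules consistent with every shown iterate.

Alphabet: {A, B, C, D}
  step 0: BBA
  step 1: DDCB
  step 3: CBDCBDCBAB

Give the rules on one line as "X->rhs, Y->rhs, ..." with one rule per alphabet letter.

A->CB, B->D, C->A, D->AB

  step 0 ⇒ step 1: BBA ⇒ D·D·CB
    A ↦ CB
    B ↦ D
    C ↦ A  (constrained at step 1)
    D ↦ AB  (constrained at step 1)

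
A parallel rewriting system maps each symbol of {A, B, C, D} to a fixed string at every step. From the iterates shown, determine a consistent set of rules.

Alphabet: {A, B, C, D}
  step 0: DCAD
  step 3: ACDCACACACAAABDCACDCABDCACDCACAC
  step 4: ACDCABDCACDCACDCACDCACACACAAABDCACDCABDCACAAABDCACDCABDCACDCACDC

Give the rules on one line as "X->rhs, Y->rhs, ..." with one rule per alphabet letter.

  step 3 ⇒ step 4: ACDCACACACAAABDCACDCABDCACDCACAC ⇒ AC·DC·AB·DC·AC·DC·AC·DC·AC·DC·AC·AC·AC·AA·AB·DC·AC·DC·AB·DC·AC·AA·AB·DC·AC·DC·AB·DC·AC·DC·AC·DC
    A ↦ AC
    B ↦ AA
    C ↦ DC
    D ↦ AB

A->AC, B->AA, C->DC, D->AB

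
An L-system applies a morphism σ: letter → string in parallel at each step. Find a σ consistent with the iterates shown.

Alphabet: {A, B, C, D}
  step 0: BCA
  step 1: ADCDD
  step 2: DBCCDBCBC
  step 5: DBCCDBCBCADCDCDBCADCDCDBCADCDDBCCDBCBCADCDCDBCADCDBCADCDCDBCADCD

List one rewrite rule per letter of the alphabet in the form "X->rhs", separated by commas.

A->D, B->AD, C->CD, D->BC

  step 1 ⇒ step 2: ADCDD ⇒ D·BC·CD·BC·BC
    A ↦ D
    C ↦ CD
    D ↦ BC
  step 0 ⇒ step 1: BCA ⇒ AD·CD·D
    B ↦ AD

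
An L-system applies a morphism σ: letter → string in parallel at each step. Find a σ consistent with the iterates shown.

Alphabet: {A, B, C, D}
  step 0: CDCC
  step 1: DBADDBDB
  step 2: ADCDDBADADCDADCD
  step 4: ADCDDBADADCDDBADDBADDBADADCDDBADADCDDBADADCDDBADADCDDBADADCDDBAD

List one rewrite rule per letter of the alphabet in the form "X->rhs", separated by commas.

A->DB, B->CD, C->DB, D->AD

  step 1 ⇒ step 2: DBADDBDB ⇒ AD·CD·DB·AD·AD·CD·AD·CD
    A ↦ DB
    B ↦ CD
    D ↦ AD
  step 0 ⇒ step 1: CDCC ⇒ DB·AD·DB·DB
    C ↦ DB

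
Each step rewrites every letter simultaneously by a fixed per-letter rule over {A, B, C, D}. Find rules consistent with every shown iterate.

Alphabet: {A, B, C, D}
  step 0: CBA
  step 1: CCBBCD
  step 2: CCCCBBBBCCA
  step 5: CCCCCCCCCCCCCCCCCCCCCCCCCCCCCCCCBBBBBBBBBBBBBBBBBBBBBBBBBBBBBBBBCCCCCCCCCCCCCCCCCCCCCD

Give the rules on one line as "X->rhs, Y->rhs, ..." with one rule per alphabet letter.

  step 1 ⇒ step 2: CCBBCD ⇒ CC·CC·BB·BB·CC·A
    B ↦ BB
    C ↦ CC
    D ↦ A
  step 0 ⇒ step 1: CBA ⇒ CC·BB·CD
    A ↦ CD

A->CD, B->BB, C->CC, D->A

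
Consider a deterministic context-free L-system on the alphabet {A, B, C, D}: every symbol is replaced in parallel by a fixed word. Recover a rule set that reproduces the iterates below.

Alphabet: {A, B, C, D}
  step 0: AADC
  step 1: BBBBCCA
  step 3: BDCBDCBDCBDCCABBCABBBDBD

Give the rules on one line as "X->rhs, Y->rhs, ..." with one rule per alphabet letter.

A->BB, B->BD, C->CA, D->C

  step 0 ⇒ step 1: AADC ⇒ BB·BB·C·CA
    A ↦ BB
    C ↦ CA
    D ↦ C
    B ↦ BD  (constrained at step 1)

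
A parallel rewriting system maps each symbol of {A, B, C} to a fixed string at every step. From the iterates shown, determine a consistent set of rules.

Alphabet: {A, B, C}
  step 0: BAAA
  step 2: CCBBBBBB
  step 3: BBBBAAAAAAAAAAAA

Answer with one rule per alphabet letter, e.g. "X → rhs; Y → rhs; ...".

A->C, B->AA, C->BB

  step 2 ⇒ step 3: CCBBBBBB ⇒ BB·BB·AA·AA·AA·AA·AA·AA
    B ↦ AA
    C ↦ BB
    A ↦ C  (constrained at step 0)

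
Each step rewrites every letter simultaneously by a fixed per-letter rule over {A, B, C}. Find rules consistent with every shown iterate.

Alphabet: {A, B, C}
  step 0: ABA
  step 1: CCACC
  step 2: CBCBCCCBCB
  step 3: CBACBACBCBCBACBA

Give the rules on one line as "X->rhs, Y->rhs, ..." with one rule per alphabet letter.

A->CC, B->A, C->CB

  step 2 ⇒ step 3: CBCBCCCBCB ⇒ CB·A·CB·A·CB·CB·CB·A·CB·A
    B ↦ A
    C ↦ CB
  step 0 ⇒ step 1: ABA ⇒ CC·A·CC
    A ↦ CC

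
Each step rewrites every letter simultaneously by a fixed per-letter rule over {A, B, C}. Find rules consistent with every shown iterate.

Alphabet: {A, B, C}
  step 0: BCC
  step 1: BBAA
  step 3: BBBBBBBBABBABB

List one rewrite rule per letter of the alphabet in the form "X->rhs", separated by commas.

A->CB, B->BB, C->A

  step 0 ⇒ step 1: BCC ⇒ BB·A·A
    B ↦ BB
    C ↦ A
    A ↦ CB  (constrained at step 1)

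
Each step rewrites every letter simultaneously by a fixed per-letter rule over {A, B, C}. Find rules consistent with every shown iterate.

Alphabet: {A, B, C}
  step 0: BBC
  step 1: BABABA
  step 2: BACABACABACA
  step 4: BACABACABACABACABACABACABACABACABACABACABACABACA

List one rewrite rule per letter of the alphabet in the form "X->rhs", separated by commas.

  step 1 ⇒ step 2: BABABA ⇒ BA·CA·BA·CA·BA·CA
    A ↦ CA
    B ↦ BA
  step 0 ⇒ step 1: BBC ⇒ BA·BA·BA
    C ↦ BA

A->CA, B->BA, C->BA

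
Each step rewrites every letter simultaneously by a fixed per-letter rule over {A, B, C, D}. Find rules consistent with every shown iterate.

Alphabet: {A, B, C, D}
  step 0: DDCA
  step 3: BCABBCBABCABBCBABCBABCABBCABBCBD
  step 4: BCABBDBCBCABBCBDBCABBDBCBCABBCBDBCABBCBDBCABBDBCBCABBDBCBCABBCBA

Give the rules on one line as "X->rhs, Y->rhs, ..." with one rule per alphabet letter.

  step 3 ⇒ step 4: BCABBCBABCABBCBABCBABCABBCABBCBD ⇒ BC·AB·BD·BC·BC·AB·BC·BD·BC·AB·BD·BC·BC·AB·BC·BD·BC·AB·BC·BD·BC·AB·BD·BC·BC·AB·BD·BC·BC·AB·BC·BA
    A ↦ BD
    B ↦ BC
    C ↦ AB
    D ↦ BA

A->BD, B->BC, C->AB, D->BA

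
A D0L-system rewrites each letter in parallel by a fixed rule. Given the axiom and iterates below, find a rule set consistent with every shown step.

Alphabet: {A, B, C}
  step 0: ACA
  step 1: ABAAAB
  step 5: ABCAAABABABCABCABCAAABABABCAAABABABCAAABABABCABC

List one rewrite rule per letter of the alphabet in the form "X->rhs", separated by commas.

A->AB, B->C, C->AA

  step 0 ⇒ step 1: ACA ⇒ AB·AA·AB
    A ↦ AB
    C ↦ AA
    B ↦ C  (constrained at step 1)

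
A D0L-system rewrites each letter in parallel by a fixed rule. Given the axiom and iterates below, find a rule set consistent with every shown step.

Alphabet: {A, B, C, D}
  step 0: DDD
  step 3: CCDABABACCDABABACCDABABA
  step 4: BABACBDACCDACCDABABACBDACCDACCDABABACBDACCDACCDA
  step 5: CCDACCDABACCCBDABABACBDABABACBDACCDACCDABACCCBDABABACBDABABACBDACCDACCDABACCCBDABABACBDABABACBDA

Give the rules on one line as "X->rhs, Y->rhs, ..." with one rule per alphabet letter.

A->DA, B->CC, C->BA, D->CB

  step 4 ⇒ step 5: BABACBDACCDACCDABABACBDACCDACCDABABACBDACCDACCDA ⇒ CC·DA·CC·DA·BA·CC·CB·DA·BA·BA·CB·DA·BA·BA·CB·DA·CC·DA·CC·DA·BA·CC·CB·DA·BA·BA·CB·DA·BA·BA·CB·DA·CC·DA·CC·DA·BA·CC·CB·DA·BA·BA·CB·DA·BA·BA·CB·DA
    A ↦ DA
    B ↦ CC
    C ↦ BA
    D ↦ CB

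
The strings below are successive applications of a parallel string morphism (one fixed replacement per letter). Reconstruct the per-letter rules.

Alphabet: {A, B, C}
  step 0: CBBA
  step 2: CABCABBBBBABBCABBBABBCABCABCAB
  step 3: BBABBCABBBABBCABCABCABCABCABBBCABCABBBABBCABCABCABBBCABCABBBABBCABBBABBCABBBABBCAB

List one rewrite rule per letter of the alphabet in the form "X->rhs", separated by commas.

A->BB, B->CAB, C->BBA

  step 2 ⇒ step 3: CABCABBBBBABBCABBBABBCABCABCAB ⇒ BBA·BB·CAB·BBA·BB·CAB·CAB·CAB·CAB·CAB·BB·CAB·CAB·BBA·BB·CAB·CAB·CAB·BB·CAB·CAB·BBA·BB·CAB·BBA·BB·CAB·BBA·BB·CAB
    A ↦ BB
    B ↦ CAB
    C ↦ BBA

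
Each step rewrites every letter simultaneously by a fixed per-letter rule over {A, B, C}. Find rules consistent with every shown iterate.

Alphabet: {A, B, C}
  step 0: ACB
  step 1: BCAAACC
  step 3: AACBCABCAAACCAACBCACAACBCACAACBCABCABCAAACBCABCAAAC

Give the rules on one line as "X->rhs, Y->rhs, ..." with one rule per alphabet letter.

  step 0 ⇒ step 1: ACB ⇒ BCA·AAC·C
    A ↦ BCA
    B ↦ C
    C ↦ AAC

A->BCA, B->C, C->AAC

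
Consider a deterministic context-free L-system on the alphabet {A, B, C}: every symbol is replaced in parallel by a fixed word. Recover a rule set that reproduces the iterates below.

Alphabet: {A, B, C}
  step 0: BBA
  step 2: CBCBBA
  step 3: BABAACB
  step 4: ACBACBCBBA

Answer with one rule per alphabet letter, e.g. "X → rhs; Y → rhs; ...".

  step 3 ⇒ step 4: BABAACB ⇒ A·CB·A·CB·CB·B·A
    A ↦ CB
    B ↦ A
    C ↦ B

A->CB, B->A, C->B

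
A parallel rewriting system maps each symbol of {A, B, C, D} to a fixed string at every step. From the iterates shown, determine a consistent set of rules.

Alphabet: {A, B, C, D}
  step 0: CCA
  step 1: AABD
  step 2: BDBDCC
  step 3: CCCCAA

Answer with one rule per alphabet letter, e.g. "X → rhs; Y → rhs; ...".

A->BD, B->C, C->A, D->C

  step 2 ⇒ step 3: BDBDCC ⇒ C·C·C·C·A·A
    B ↦ C
    C ↦ A
    D ↦ C
  step 0 ⇒ step 1: CCA ⇒ A·A·BD
    A ↦ BD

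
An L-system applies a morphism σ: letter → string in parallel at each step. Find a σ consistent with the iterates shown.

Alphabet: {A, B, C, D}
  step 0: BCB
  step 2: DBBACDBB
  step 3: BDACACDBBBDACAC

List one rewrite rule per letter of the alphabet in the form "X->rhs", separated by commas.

A->DB, B->AC, C->B, D->BD

  step 2 ⇒ step 3: DBBACDBB ⇒ BD·AC·AC·DB·B·BD·AC·AC
    A ↦ DB
    B ↦ AC
    C ↦ B
    D ↦ BD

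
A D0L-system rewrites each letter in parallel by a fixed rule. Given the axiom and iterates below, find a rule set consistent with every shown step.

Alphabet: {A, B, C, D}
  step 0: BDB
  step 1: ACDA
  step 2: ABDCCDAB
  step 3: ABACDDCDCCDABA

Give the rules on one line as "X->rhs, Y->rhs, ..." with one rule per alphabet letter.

A->AB, B->A, C->DC, D->CD

  step 2 ⇒ step 3: ABDCCDAB ⇒ AB·A·CD·DC·DC·CD·AB·A
    A ↦ AB
    B ↦ A
    C ↦ DC
    D ↦ CD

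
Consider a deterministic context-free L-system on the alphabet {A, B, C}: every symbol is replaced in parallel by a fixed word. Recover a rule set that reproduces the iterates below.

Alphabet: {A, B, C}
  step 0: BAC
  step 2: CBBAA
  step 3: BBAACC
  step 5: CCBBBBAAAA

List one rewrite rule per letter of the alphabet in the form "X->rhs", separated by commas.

A->C, B->A, C->BB

  step 2 ⇒ step 3: CBBAA ⇒ BB·A·A·C·C
    A ↦ C
    B ↦ A
    C ↦ BB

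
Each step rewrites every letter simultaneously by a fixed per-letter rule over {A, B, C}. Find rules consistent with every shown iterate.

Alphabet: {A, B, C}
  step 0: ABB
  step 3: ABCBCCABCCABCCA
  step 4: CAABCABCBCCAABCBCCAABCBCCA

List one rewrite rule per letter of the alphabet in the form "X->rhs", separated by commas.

  step 3 ⇒ step 4: ABCBCCABCCABCCA ⇒ CA·A·BC·A·BC·BC·CA·A·BC·BC·CA·A·BC·BC·CA
    A ↦ CA
    B ↦ A
    C ↦ BC

A->CA, B->A, C->BC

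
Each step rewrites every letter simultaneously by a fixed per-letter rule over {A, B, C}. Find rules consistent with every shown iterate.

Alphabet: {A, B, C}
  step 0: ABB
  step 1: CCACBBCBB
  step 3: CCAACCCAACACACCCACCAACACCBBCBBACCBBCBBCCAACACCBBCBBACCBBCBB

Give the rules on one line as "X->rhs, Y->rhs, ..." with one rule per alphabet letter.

A->CCA, B->CBB, C->AC

  step 0 ⇒ step 1: ABB ⇒ CCA·CBB·CBB
    A ↦ CCA
    B ↦ CBB
    C ↦ AC  (constrained at step 1)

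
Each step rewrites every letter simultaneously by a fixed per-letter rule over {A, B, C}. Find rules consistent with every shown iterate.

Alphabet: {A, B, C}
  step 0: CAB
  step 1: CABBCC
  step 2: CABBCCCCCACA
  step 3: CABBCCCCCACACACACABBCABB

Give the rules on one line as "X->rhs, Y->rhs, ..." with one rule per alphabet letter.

A->BB, B->CC, C->CA

  step 2 ⇒ step 3: CABBCCCCCACA ⇒ CA·BB·CC·CC·CA·CA·CA·CA·CA·BB·CA·BB
    A ↦ BB
    B ↦ CC
    C ↦ CA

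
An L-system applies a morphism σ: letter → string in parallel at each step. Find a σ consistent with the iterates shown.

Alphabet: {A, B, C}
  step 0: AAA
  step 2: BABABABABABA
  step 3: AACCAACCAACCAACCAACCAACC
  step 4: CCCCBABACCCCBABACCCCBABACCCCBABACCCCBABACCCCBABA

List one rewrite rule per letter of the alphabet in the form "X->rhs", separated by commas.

  step 3 ⇒ step 4: AACCAACCAACCAACCAACCAACC ⇒ CC·CC·BA·BA·CC·CC·BA·BA·CC·CC·BA·BA·CC·CC·BA·BA·CC·CC·BA·BA·CC·CC·BA·BA
    A ↦ CC
    C ↦ BA
  step 2 ⇒ step 3: BABABABABABA ⇒ AA·CC·AA·CC·AA·CC·AA·CC·AA·CC·AA·CC
    B ↦ AA

A->CC, B->AA, C->BA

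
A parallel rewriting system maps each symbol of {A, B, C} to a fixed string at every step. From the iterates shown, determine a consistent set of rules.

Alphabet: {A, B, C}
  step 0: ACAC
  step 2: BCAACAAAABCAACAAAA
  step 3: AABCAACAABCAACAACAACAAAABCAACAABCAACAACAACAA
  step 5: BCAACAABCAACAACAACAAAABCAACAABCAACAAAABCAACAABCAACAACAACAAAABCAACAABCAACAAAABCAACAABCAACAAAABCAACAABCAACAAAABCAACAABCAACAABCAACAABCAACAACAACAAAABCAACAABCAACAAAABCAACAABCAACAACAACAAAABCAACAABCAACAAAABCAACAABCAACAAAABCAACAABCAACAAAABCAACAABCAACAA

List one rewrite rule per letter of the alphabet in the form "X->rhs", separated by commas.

  step 2 ⇒ step 3: BCAACAAAABCAACAAAA ⇒ AA·B·CAA·CAA·B·CAA·CAA·CAA·CAA·AA·B·CAA·CAA·B·CAA·CAA·CAA·CAA
    A ↦ CAA
    B ↦ AA
    C ↦ B

A->CAA, B->AA, C->B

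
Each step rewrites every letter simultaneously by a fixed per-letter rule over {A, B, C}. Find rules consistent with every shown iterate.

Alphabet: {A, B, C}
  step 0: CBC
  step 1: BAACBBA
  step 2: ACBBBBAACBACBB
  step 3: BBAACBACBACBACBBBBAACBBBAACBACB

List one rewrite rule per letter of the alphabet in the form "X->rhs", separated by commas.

  step 2 ⇒ step 3: ACBBBBAACBACBB ⇒ B·BA·ACB·ACB·ACB·ACB·B·B·BA·ACB·B·BA·ACB·ACB
    A ↦ B
    B ↦ ACB
    C ↦ BA

A->B, B->ACB, C->BA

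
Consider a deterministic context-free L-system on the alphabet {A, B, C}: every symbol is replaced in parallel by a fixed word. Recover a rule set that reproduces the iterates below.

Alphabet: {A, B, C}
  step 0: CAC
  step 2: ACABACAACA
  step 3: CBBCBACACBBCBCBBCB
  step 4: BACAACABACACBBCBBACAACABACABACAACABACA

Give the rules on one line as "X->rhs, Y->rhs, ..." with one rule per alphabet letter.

  step 3 ⇒ step 4: CBBCBACACBBCBCBBCB ⇒ B·ACA·ACA·B·ACA·CB·B·CB·B·ACA·ACA·B·ACA·B·ACA·ACA·B·ACA
    A ↦ CB
    B ↦ ACA
    C ↦ B

A->CB, B->ACA, C->B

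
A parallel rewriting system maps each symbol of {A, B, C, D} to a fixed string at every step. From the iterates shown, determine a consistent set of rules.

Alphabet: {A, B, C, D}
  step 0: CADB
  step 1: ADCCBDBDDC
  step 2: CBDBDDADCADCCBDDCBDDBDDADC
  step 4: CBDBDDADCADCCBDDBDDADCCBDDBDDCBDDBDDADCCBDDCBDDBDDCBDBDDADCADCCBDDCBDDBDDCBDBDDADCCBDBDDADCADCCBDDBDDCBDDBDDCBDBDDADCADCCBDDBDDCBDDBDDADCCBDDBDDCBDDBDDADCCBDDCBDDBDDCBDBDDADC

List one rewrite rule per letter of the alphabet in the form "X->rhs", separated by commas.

  step 1 ⇒ step 2: ADCCBDBDDC ⇒ CBD·BDD·ADC·ADC·C·BDD·C·BDD·BDD·ADC
    A ↦ CBD
    B ↦ C
    C ↦ ADC
    D ↦ BDD

A->CBD, B->C, C->ADC, D->BDD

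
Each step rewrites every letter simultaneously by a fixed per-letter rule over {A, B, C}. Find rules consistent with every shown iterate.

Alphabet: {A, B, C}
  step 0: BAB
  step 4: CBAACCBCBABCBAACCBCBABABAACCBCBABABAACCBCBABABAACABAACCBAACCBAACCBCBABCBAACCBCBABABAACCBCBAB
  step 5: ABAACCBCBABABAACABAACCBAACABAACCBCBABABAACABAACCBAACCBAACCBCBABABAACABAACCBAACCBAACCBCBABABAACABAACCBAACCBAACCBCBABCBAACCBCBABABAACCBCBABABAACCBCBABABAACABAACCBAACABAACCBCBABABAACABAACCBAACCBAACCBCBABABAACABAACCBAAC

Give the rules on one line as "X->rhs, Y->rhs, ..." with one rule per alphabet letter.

  step 4 ⇒ step 5: CBAACCBCBABCBAACCBCBABABAACCBCBABABAACCBCBABABAACABAACCBAACCBAACCBCBABCBAACCBCBABABAACCBCBAB ⇒ AB·AAC·CB·CB·AB·AB·AAC·AB·AAC·CB·AAC·AB·AAC·CB·CB·AB·AB·AAC·AB·AAC·CB·AAC·CB·AAC·CB·CB·AB·AB·AAC·AB·AAC·CB·AAC·CB·AAC·CB·CB·AB·AB·AAC·AB·AAC·CB·AAC·CB·AAC·CB·CB·AB·CB·AAC·CB·CB·AB·AB·AAC·CB·CB·AB·AB·AAC·CB·CB·AB·AB·AAC·AB·AAC·CB·AAC·AB·AAC·CB·CB·AB·AB·AAC·AB·AAC·CB·AAC·CB·AAC·CB·CB·AB·AB·AAC·AB·AAC·CB·AAC
    A ↦ CB
    B ↦ AAC
    C ↦ AB

A->CB, B->AAC, C->AB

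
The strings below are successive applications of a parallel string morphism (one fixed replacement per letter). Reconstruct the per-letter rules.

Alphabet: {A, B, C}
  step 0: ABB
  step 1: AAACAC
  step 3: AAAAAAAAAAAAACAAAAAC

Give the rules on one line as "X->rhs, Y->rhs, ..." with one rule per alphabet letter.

  step 0 ⇒ step 1: ABB ⇒ AA·AC·AC
    A ↦ AA
    B ↦ AC
    C ↦ B  (constrained at step 1)

A->AA, B->AC, C->B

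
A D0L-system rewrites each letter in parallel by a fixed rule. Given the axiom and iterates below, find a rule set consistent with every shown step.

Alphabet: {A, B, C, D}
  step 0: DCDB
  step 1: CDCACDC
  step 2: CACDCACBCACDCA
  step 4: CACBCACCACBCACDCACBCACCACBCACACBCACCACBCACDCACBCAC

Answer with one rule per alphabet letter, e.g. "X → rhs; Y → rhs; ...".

  step 1 ⇒ step 2: CDCACDC ⇒ CA·CD·CA·CB·CA·CD·CA
    A ↦ CB
    C ↦ CA
    D ↦ CD
  step 0 ⇒ step 1: DCDB ⇒ CD·CA·CD·C
    B ↦ C

A->CB, B->C, C->CA, D->CD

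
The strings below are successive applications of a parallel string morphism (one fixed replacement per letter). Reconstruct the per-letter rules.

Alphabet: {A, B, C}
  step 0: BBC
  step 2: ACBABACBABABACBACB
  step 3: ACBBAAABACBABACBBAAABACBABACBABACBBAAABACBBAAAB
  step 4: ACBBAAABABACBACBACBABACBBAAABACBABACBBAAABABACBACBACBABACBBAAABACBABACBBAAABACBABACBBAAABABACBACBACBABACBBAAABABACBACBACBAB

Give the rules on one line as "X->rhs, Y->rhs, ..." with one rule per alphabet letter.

A->ACB, B->AB, C->BAA

  step 3 ⇒ step 4: ACBBAAABACBABACBBAAABACBABACBABACBBAAABACBBAAAB ⇒ ACB·BAA·AB·AB·ACB·ACB·ACB·AB·ACB·BAA·AB·ACB·AB·ACB·BAA·AB·AB·ACB·ACB·ACB·AB·ACB·BAA·AB·ACB·AB·ACB·BAA·AB·ACB·AB·ACB·BAA·AB·AB·ACB·ACB·ACB·AB·ACB·BAA·AB·AB·ACB·ACB·ACB·AB
    A ↦ ACB
    B ↦ AB
    C ↦ BAA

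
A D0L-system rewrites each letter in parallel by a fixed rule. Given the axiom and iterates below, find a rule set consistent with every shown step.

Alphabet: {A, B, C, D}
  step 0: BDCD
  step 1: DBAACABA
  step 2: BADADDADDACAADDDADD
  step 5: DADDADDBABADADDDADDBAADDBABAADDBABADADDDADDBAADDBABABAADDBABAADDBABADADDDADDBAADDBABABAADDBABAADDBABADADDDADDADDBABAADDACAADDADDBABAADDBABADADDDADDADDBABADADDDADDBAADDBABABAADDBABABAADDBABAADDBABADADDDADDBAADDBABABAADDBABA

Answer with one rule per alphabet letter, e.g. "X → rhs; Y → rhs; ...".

A->ADD, B->D, C->ACA, D->BA

  step 1 ⇒ step 2: DBAACABA ⇒ BA·D·ADD·ADD·ACA·ADD·D·ADD
    A ↦ ADD
    B ↦ D
    C ↦ ACA
    D ↦ BA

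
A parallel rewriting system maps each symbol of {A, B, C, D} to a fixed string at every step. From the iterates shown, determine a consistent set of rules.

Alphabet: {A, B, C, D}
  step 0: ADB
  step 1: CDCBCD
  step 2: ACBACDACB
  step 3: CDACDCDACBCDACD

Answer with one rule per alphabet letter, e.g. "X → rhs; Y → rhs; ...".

A->CD, B->CD, C->A, D->CB

  step 2 ⇒ step 3: ACBACDACB ⇒ CD·A·CD·CD·A·CB·CD·A·CD
    A ↦ CD
    B ↦ CD
    C ↦ A
    D ↦ CB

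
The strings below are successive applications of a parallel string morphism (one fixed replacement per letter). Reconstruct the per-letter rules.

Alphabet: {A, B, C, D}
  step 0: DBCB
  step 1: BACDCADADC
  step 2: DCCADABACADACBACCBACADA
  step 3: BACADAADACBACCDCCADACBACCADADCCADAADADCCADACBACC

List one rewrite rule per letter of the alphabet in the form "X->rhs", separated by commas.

  step 2 ⇒ step 3: DCCADABACADACBACCBACADA ⇒ BAC·ADA·ADA·C·BAC·C·DC·C·ADA·C·BAC·C·ADA·DC·C·ADA·ADA·DC·C·ADA·C·BAC·C
    A ↦ C
    B ↦ DC
    C ↦ ADA
    D ↦ BAC

A->C, B->DC, C->ADA, D->BAC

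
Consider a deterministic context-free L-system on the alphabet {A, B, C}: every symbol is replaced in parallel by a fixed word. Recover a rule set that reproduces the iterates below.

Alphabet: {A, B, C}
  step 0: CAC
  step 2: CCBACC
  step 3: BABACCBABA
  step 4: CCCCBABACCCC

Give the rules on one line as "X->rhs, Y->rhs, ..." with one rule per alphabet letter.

A->C, B->C, C->BA

  step 3 ⇒ step 4: BABACCBABA ⇒ C·C·C·C·BA·BA·C·C·C·C
    A ↦ C
    B ↦ C
    C ↦ BA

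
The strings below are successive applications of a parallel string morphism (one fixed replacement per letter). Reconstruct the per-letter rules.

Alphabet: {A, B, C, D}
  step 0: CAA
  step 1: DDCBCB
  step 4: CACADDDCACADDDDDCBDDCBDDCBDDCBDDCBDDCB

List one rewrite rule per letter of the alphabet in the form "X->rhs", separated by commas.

A->CB, B->D, C->DD, D->CA

  step 0 ⇒ step 1: CAA ⇒ DD·CB·CB
    A ↦ CB
    C ↦ DD
    B ↦ D  (constrained at step 1)
    D ↦ CA  (constrained at step 1)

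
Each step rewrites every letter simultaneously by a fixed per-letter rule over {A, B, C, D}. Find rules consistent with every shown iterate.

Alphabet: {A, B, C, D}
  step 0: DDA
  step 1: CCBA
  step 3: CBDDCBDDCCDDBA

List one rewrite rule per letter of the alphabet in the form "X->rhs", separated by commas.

  step 0 ⇒ step 1: DDA ⇒ C·C·BA
    A ↦ BA
    D ↦ C
    B ↦ DD  (constrained at step 1)
    C ↦ CB  (constrained at step 1)

A->BA, B->DD, C->CB, D->C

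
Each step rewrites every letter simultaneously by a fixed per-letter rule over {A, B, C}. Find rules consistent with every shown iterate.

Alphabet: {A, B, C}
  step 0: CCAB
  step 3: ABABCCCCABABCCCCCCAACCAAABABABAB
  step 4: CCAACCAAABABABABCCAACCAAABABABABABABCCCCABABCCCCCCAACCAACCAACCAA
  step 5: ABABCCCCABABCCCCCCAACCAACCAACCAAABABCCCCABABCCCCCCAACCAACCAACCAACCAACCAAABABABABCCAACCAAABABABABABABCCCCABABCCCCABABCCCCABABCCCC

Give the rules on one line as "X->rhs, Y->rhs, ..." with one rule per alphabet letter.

A->CC, B->AA, C->AB

  step 4 ⇒ step 5: CCAACCAAABABABABCCAACCAAABABABABABABCCCCABABCCCCCCAACCAACCAACCAA ⇒ AB·AB·CC·CC·AB·AB·CC·CC·CC·AA·CC·AA·CC·AA·CC·AA·AB·AB·CC·CC·AB·AB·CC·CC·CC·AA·CC·AA·CC·AA·CC·AA·CC·AA·CC·AA·AB·AB·AB·AB·CC·AA·CC·AA·AB·AB·AB·AB·AB·AB·CC·CC·AB·AB·CC·CC·AB·AB·CC·CC·AB·AB·CC·CC
    A ↦ CC
    B ↦ AA
    C ↦ AB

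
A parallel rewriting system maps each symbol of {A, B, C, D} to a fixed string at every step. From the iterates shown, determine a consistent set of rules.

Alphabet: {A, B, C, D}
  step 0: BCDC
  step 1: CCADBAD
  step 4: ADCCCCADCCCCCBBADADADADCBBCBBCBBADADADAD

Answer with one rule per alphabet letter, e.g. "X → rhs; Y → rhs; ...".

  step 0 ⇒ step 1: BCDC ⇒ CC·AD·B·AD
    B ↦ CC
    C ↦ AD
    D ↦ B
    A ↦ CB  (constrained at step 1)

A->CB, B->CC, C->AD, D->B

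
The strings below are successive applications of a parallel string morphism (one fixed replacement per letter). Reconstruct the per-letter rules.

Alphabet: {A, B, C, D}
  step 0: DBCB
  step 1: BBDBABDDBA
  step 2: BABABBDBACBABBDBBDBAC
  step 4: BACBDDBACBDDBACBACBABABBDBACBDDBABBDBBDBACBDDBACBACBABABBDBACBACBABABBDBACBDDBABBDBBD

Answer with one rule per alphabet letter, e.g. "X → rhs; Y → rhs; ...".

  step 1 ⇒ step 2: BBDBABDDBA ⇒ BA·BA·BBD·BA·C·BA·BBD·BBD·BA·C
    A ↦ C
    B ↦ BA
    D ↦ BBD
  step 0 ⇒ step 1: DBCB ⇒ BBD·BA·BDD·BA
    C ↦ BDD

A->C, B->BA, C->BDD, D->BBD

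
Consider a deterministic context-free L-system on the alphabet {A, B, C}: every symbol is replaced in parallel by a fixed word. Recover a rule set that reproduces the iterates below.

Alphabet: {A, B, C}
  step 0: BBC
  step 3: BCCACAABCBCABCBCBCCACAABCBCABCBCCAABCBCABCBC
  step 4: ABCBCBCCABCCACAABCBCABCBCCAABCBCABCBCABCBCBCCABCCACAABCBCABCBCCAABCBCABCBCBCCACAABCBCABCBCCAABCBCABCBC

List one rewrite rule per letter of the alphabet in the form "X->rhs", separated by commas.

  step 3 ⇒ step 4: BCCACAABCBCABCBCBCCACAABCBCABCBCCAABCBCABCBC ⇒ ABC·BC·BC·CA·BC·CA·CA·ABC·BC·ABC·BC·CA·ABC·BC·ABC·BC·ABC·BC·BC·CA·BC·CA·CA·ABC·BC·ABC·BC·CA·ABC·BC·ABC·BC·BC·CA·CA·ABC·BC·ABC·BC·CA·ABC·BC·ABC·BC
    A ↦ CA
    B ↦ ABC
    C ↦ BC

A->CA, B->ABC, C->BC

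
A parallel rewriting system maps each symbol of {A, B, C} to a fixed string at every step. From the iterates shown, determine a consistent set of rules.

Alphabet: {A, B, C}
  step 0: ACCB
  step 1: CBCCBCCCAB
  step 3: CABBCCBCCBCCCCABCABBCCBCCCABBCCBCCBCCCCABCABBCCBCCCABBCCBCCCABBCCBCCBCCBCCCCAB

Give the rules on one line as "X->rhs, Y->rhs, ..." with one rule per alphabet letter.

  step 0 ⇒ step 1: ACCB ⇒ C·BCC·BCC·CAB
    A ↦ C
    B ↦ CAB
    C ↦ BCC

A->C, B->CAB, C->BCC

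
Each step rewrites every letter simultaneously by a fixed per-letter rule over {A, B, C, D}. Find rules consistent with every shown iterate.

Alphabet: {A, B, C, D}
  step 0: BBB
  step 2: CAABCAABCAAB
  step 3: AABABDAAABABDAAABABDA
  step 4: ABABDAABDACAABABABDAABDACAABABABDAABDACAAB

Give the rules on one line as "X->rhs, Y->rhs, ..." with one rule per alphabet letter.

  step 3 ⇒ step 4: AABABDAAABABDAAABABDA ⇒ AB·AB·DA·AB·DA·CA·AB·AB·AB·DA·AB·DA·CA·AB·AB·AB·DA·AB·DA·CA·AB
    A ↦ AB
    B ↦ DA
    D ↦ CA
  step 2 ⇒ step 3: CAABCAABCAAB ⇒ A·AB·AB·DA·A·AB·AB·DA·A·AB·AB·DA
    C ↦ A

A->AB, B->DA, C->A, D->CA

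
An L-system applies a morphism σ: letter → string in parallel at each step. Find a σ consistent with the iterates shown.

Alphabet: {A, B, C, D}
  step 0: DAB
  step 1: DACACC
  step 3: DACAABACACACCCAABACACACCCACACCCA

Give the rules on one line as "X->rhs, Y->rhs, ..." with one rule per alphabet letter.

  step 0 ⇒ step 1: DAB ⇒ DA·CA·CC
    A ↦ CA
    B ↦ CC
    D ↦ DA
    C ↦ ABA  (constrained at step 1)

A->CA, B->CC, C->ABA, D->DA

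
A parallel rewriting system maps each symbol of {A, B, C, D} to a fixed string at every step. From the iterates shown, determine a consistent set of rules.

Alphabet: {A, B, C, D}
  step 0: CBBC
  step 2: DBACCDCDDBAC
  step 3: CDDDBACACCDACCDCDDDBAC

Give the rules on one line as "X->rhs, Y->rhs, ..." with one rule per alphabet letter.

A->DB, B->D, C->AC, D->CD

  step 2 ⇒ step 3: DBACCDCDDBAC ⇒ CD·D·DB·AC·AC·CD·AC·CD·CD·D·DB·AC
    A ↦ DB
    B ↦ D
    C ↦ AC
    D ↦ CD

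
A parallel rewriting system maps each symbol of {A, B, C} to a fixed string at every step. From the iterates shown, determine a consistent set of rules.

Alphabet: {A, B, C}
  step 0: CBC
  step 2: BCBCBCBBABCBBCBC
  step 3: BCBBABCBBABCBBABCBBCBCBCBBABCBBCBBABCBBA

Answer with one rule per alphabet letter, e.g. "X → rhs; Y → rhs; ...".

A->C, B->BCB, C->BA

  step 2 ⇒ step 3: BCBCBCBBABCBBCBC ⇒ BCB·BA·BCB·BA·BCB·BA·BCB·BCB·C·BCB·BA·BCB·BCB·BA·BCB·BA
    A ↦ C
    B ↦ BCB
    C ↦ BA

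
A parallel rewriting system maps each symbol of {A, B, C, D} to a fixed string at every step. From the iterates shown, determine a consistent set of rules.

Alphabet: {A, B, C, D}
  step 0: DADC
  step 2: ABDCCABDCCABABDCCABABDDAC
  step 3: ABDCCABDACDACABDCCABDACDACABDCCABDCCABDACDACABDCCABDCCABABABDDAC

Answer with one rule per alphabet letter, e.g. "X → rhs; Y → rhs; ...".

  step 2 ⇒ step 3: ABDCCABDCCABABDCCABABDDAC ⇒ ABD·CC·AB·DAC·DAC·ABD·CC·AB·DAC·DAC·ABD·CC·ABD·CC·AB·DAC·DAC·ABD·CC·ABD·CC·AB·AB·ABD·DAC
    A ↦ ABD
    B ↦ CC
    C ↦ DAC
    D ↦ AB

A->ABD, B->CC, C->DAC, D->AB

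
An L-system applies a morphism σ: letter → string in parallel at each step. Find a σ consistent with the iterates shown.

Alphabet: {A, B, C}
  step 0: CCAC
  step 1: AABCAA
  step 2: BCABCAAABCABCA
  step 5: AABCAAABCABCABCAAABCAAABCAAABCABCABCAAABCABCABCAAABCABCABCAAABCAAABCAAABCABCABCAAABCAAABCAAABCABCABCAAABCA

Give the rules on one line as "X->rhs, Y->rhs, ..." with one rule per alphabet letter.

A->BCA, B->A, C->A

  step 1 ⇒ step 2: AABCAA ⇒ BCA·BCA·A·A·BCA·BCA
    A ↦ BCA
    B ↦ A
    C ↦ A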